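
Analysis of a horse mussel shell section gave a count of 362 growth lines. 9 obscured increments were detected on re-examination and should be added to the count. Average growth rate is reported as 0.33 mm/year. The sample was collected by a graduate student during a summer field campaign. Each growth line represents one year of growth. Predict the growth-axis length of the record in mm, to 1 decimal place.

After corrections the count is 362 + 9 = 371 growth lines.
Length ≈ 0.33 × 371 = 122.4 mm.

122.4 mm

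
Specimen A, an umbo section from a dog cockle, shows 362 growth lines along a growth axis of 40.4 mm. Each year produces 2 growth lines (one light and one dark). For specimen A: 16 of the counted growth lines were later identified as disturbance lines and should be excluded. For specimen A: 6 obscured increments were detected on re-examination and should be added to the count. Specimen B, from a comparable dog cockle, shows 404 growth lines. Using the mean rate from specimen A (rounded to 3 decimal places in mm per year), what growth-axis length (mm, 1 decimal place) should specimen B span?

46.5 mm

Specimen A: true growth line count = 362 − 16 + 6 = 352.
Specimen A: 352 growth lines at 2 per year is 352 / 2 = 176 years.
A: Mean rate = 40.4 mm / 176 years ≈ 0.230 mm/year.
Specimen B: with 2 growth lines per year, 404 / 2 = 202 years. For B, 0.230 mm/year × 202 years = 46.5 mm.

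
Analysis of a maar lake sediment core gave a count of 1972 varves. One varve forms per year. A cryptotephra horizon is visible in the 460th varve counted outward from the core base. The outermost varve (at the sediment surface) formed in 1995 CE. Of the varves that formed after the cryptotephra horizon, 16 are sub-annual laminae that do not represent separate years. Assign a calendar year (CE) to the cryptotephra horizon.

499 CE

The cryptotephra horizon sits at varve 460 from the core base, so 1972 − 460 = 1512 varves formed after it.
Removing the 16 false varves leaves 1512 − 16 = 1496 true varves beyond the cryptotephra horizon.
Counting back 1496 years from 1995 CE places the cryptotephra horizon in 1995 − 1496 = 499 CE.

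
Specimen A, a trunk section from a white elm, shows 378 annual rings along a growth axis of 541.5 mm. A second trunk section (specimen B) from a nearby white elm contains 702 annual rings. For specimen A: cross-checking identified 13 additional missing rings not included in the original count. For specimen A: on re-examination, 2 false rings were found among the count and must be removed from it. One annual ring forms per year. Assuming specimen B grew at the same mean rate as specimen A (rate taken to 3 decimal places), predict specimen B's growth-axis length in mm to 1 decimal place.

977.2 mm

Specimen A: after corrections the count is 378 − 2 + 13 = 389 annual rings.
A: 541.5 mm over 389 years gives 541.5 / 389 ≈ 1.392 mm/year.
For B, 1.392 mm/year × 702 years = 977.2 mm.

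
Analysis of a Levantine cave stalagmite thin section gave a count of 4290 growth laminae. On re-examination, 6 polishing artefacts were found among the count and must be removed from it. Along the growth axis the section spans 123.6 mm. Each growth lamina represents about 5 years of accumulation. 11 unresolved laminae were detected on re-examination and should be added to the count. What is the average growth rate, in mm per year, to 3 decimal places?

0.006 mm per year

After corrections the count is 4290 − 6 + 11 = 4295 growth laminae.
4295 growth laminae at 5 years each span 4295 × 5 = 21475 years.
Extension rate ≈ 123.6 / 21475 = 0.006 mm per year.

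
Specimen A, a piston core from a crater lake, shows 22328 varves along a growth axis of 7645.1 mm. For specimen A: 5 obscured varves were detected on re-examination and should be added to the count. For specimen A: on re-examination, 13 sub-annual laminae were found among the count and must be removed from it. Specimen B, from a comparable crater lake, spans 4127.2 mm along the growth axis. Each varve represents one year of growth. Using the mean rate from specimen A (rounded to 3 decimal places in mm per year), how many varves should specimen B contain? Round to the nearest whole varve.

12033 varves

Specimen A: true varve count = 22328 − 13 + 5 = 22320.
A: 7645.1 mm over 22320 years gives 7645.1 / 22320 ≈ 0.343 mm per year.
B spans 4127.2 / 0.343 = 12032.65 years ≈ 12033 varves.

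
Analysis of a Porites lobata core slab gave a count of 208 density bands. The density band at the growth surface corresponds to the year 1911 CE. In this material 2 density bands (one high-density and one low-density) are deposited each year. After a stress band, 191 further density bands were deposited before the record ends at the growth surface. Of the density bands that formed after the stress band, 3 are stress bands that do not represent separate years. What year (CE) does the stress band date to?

1817 CE

191 density bands formed after the stress band.
Excluding 3 false density bands: 191 − 3 = 188.
With 2 density bands per year, 188 / 2 = 94 years.
1911 − 94 = 1817 CE.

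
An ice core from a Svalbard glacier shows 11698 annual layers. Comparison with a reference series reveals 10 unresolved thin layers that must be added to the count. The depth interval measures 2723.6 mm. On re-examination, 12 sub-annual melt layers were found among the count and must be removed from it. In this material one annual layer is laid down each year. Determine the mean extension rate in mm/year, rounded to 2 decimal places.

0.23 mm/year

True annual layer count = 11698 − 12 + 10 = 11696.
2723.6 mm over 11696 years gives 2723.6 / 11696 ≈ 0.23 mm/year.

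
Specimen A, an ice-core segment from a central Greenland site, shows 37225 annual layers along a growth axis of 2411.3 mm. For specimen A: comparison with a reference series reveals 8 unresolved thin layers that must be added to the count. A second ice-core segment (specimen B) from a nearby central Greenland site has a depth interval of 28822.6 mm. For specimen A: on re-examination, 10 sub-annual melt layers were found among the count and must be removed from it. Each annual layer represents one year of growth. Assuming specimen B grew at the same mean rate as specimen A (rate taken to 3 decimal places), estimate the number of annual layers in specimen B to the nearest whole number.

Specimen A: after corrections the count is 37225 − 10 + 8 = 37223 annual layers.
A: Extension rate ≈ 2411.3 / 37223 = 0.065 mm/year.
B spans 28822.6 / 0.065 = 443424.62 years ≈ 443425 annual layers.

443425 annual layers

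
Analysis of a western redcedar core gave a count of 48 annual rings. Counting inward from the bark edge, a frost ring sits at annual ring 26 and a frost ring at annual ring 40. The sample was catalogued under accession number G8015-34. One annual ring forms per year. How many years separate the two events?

14 years

Separation: 40 − 26 = 14 annual rings.
At one annual ring per year, 14 years elapsed between them.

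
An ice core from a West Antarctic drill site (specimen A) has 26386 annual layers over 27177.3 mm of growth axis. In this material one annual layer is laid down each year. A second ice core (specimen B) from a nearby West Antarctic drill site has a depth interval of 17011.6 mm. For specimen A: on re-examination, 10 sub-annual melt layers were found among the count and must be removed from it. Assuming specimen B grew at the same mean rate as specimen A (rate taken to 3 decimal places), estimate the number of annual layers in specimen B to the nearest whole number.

Specimen A: correcting the raw count gives 26386 − 10 = 26376 true annual layers.
A: 27177.3 mm over 26376 years gives 27177.3 / 26376 ≈ 1.030 mm/yr.
For B, 17011.6 / 1.030 = 16516.12 years ≈ 16516 annual layers.

16516 annual layers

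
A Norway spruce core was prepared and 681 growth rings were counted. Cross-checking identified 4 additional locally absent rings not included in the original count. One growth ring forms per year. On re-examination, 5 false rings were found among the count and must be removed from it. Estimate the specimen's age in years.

680 years

Correcting the raw count gives 681 − 5 + 4 = 680 true growth rings.
With a one-to-one growth ring periodicity this is 680 years.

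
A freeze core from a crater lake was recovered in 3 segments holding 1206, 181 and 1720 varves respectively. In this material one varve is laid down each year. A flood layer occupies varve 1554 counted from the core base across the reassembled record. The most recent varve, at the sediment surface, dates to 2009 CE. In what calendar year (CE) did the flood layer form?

Total varves = 1206 + 181 + 1720 = 3107.
3107 − 1554 = 1553 varves lie beyond the flood layer toward the sediment surface.
Counting back 1553 years from 2009 CE places the flood layer in 2009 − 1553 = 456 CE.

456 CE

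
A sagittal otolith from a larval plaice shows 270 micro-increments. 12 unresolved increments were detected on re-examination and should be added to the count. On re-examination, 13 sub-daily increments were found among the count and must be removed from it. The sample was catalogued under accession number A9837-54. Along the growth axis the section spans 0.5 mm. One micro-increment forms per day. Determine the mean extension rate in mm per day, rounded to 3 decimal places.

True micro-increment count = 270 − 13 + 12 = 269.
Mean rate = 0.5 mm / 269 days ≈ 0.002 mm per day.

0.002 mm per day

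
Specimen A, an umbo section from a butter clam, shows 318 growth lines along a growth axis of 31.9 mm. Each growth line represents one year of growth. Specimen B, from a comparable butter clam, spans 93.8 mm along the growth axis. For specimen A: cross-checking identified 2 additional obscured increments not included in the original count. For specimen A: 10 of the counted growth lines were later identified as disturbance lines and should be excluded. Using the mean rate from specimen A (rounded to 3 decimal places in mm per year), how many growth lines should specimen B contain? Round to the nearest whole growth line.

Specimen A: after corrections the count is 318 − 10 + 2 = 310 growth lines.
A: 31.9 mm over 310 years gives 31.9 / 310 ≈ 0.103 mm/year.
Specimen B: 93.8 mm / 0.103 mm per year = 910.68 years ≈ 911 growth lines.

911 growth lines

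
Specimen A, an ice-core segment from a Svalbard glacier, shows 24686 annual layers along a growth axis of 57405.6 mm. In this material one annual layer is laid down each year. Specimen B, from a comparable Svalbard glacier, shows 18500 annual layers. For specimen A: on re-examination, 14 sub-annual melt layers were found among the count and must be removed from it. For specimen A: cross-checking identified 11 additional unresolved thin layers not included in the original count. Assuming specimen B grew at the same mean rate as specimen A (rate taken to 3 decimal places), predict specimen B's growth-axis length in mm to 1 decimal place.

43031.0 mm

Specimen A: correcting the raw count gives 24686 − 14 + 11 = 24683 true annual layers.
A: Mean rate = 57405.6 mm / 24683 years ≈ 2.326 mm per year.
Length of B = 2.326 × 18500 = 43031.0 mm.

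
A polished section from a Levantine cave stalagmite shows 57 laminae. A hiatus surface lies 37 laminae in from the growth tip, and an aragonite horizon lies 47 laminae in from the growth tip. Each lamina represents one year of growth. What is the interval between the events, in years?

The two markers are separated by 47 − 37 = 10 laminae.
That is 10 years at one lamina per year.

10 years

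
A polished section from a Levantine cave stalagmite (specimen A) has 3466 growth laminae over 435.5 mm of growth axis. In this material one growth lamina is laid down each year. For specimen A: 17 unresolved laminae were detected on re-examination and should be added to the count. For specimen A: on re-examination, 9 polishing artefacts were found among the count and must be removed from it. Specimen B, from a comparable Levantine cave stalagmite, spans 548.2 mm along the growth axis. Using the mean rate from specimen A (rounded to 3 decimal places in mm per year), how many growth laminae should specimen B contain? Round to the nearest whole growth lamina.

4386 growth laminae

Specimen A: correcting the raw count gives 3466 − 9 + 17 = 3474 true growth laminae.
A: Extension rate ≈ 435.5 / 3474 = 0.125 mm/year.
Specimen B: 548.2 mm / 0.125 mm per year = 4385.60 years ≈ 4386 growth laminae.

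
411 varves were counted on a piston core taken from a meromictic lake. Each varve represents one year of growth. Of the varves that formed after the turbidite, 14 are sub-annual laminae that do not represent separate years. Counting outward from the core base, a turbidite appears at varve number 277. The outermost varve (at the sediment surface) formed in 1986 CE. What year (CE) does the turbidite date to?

1866 CE

Between varve 277 and the sediment surface there are 411 − 277 = 134 varves.
Removing the 14 false varves leaves 134 − 14 = 120 true varves beyond the turbidite.
Counting back 120 years from 1986 CE places the turbidite in 1986 − 120 = 1866 CE.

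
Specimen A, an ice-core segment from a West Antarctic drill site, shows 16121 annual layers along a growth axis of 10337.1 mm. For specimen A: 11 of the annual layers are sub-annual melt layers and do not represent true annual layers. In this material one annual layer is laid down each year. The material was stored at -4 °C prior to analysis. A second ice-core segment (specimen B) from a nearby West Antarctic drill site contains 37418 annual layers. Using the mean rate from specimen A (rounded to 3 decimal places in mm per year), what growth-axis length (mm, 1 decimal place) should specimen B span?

Specimen A: after corrections the count is 16121 − 11 = 16110 annual layers.
A: Mean rate = 10337.1 mm / 16110 years ≈ 0.642 mm per year.
B's length ≈ 0.642 × 37418 = 24022.4 mm.

24022.4 mm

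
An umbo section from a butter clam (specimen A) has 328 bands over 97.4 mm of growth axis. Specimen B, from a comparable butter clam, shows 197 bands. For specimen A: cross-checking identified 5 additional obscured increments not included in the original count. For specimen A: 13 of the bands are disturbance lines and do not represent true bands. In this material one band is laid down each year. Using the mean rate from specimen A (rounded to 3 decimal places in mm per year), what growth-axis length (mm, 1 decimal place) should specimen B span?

59.9 mm

Specimen A: true band count = 328 − 13 + 5 = 320.
A: 97.4 mm over 320 years gives 97.4 / 320 ≈ 0.304 mm per year.
For B, 0.304 mm/year × 197 years = 59.9 mm.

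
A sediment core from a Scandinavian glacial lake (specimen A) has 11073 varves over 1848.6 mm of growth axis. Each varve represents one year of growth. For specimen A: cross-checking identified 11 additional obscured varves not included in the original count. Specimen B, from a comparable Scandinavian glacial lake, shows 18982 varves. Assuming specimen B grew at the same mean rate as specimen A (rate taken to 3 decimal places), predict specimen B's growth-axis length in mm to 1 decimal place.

Specimen A: true varve count = 11073 + 11 = 11084.
A: Mean rate = 1848.6 mm / 11084 years ≈ 0.167 mm/yr.
For B, 0.167 mm/year × 18982 years = 3170.0 mm.

3170.0 mm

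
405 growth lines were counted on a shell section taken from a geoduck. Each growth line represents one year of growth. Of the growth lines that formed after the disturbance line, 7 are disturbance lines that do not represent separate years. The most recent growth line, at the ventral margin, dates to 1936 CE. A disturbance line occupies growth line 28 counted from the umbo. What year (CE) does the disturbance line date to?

405 − 28 = 377 growth lines lie beyond the disturbance line toward the ventral margin.
Removing the 7 false growth lines leaves 377 − 7 = 370 true growth lines beyond the disturbance line.
1936 − 370 = 1566 CE.

1566 CE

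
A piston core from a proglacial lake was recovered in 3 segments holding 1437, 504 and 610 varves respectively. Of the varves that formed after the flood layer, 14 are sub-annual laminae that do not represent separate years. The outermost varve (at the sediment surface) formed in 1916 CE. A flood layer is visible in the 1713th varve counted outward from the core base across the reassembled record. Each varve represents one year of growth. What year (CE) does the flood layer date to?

Total varves = 1437 + 504 + 610 = 2551.
Between varve 1713 and the sediment surface there are 2551 − 1713 = 838 varves.
838 − 14 false = 824 true varves after the flood layer.
The varve at the sediment surface is 1916 CE, so the flood layer dates to 1916 − 824 = 1092 CE.

1092 CE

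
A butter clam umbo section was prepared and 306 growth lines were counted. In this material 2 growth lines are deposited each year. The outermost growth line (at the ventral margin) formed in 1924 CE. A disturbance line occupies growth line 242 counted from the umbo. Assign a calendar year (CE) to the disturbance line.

Between growth line 242 and the ventral margin there are 306 − 242 = 64 growth lines.
64 growth lines at 2 per year is 64 / 2 = 32 years.
Counting back 32 years from 1924 CE places the disturbance line in 1924 − 32 = 1892 CE.

1892 CE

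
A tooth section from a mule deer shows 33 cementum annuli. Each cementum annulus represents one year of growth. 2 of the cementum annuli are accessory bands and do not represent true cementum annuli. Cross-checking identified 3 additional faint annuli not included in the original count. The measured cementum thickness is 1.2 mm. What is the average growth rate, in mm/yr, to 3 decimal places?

Adjusted count: 33 − 2 + 3 = 34 cementum annuli.
1.2 mm over 34 years gives 1.2 / 34 ≈ 0.035 mm/yr.

0.035 mm/yr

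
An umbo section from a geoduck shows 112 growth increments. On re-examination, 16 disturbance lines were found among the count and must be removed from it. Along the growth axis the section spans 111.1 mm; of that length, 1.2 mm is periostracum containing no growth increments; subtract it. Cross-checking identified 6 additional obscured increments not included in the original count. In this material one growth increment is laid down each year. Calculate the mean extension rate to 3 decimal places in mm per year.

1.077 mm per year

After corrections the count is 112 − 16 + 6 = 102 growth increments.
The growth record spans 111.1 − 1.2 = 109.9 mm.
Extension rate ≈ 109.9 / 102 = 1.077 mm per year.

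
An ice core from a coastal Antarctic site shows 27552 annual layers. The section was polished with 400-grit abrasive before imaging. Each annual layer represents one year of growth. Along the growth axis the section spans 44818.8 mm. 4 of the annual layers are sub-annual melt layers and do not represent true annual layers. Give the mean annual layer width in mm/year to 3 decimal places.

1.627 mm/year

True annual layer count = 27552 − 4 = 27548.
Extension rate ≈ 44818.8 / 27548 = 1.627 mm/year.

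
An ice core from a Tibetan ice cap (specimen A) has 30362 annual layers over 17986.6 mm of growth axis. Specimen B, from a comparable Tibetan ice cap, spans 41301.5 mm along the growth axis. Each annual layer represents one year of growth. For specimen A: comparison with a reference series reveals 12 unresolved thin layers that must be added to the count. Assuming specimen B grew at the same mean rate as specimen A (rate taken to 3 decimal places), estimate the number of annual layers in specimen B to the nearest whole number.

69766 annual layers

Specimen A: adjusted count: 30362 + 12 = 30374 annual layers.
A: Mean rate = 17986.6 mm / 30374 years ≈ 0.592 mm/yr.
For B, 41301.5 / 0.592 = 69766.05 years ≈ 69766 annual layers.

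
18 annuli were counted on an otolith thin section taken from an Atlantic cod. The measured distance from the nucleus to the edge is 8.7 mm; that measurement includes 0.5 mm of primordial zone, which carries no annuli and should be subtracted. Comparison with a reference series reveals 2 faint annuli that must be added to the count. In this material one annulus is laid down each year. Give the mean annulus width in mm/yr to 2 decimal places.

0.41 mm/yr

True annulus count = 18 + 2 = 20.
The growth record spans 8.7 − 0.5 = 8.2 mm.
Mean rate = 8.2 mm / 20 years ≈ 0.41 mm/yr.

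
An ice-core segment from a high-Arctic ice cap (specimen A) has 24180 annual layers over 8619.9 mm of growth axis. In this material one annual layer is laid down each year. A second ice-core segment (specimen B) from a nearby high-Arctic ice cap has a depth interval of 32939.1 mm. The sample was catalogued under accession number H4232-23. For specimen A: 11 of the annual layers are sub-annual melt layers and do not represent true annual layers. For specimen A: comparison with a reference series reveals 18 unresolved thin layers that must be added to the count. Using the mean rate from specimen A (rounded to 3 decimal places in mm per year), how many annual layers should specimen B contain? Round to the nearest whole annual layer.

92526 annual layers

Specimen A: true annual layer count = 24180 − 11 + 18 = 24187.
A: Mean rate = 8619.9 mm / 24187 years ≈ 0.356 mm per year.
For B, 32939.1 / 0.356 = 92525.56 years ≈ 92526 annual layers.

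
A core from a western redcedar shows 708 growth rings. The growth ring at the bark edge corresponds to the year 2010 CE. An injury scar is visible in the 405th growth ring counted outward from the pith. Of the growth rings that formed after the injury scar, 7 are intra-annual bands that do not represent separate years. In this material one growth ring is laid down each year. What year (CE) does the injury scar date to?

1714 CE

708 − 405 = 303 growth rings lie beyond the injury scar toward the bark edge.
Excluding 7 false growth rings: 303 − 7 = 296.
The growth ring at the bark edge is 2010 CE, so the injury scar dates to 2010 − 296 = 1714 CE.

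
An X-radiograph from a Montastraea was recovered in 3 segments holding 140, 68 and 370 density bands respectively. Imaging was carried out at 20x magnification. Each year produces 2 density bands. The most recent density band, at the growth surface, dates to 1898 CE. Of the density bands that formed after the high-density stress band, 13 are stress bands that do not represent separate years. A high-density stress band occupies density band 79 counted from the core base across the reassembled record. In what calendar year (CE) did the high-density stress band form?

1655 CE

Total density bands = 140 + 68 + 370 = 578.
578 − 79 = 499 density bands lie beyond the high-density stress band toward the growth surface.
Excluding 13 false density bands: 499 − 13 = 486.
486 density bands at 2 per year is 486 / 2 = 243 years.
Counting back 243 years from 1898 CE places the high-density stress band in 1898 − 243 = 1655 CE.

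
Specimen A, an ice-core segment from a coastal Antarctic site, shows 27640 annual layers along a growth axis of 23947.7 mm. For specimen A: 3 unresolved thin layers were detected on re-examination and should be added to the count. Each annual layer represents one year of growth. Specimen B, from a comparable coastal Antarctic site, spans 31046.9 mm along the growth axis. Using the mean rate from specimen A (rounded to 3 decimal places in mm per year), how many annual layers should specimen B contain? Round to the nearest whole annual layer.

35851 annual layers

Specimen A: true annual layer count = 27640 + 3 = 27643.
A: Mean rate = 23947.7 mm / 27643 years ≈ 0.866 mm per year.
B spans 31046.9 / 0.866 = 35850.92 years ≈ 35851 annual layers.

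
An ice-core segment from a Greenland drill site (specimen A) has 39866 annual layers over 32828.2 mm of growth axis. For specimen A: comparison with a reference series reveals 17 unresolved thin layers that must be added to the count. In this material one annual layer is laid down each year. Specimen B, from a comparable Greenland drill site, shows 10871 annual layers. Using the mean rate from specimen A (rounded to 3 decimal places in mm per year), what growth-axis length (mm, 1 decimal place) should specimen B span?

Specimen A: after corrections the count is 39866 + 17 = 39883 annual layers.
A: Mean rate = 32828.2 mm / 39883 years ≈ 0.823 mm/yr.
Length of B = 0.823 × 10871 = 8946.8 mm.

8946.8 mm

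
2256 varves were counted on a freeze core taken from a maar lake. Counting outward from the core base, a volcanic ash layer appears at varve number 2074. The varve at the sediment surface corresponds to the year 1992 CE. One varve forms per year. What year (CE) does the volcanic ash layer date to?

The volcanic ash layer sits at varve 2074 from the core base, so 2256 − 2074 = 182 varves formed after it.
The varve at the sediment surface is 1992 CE, so the volcanic ash layer dates to 1992 − 182 = 1810 CE.

1810 CE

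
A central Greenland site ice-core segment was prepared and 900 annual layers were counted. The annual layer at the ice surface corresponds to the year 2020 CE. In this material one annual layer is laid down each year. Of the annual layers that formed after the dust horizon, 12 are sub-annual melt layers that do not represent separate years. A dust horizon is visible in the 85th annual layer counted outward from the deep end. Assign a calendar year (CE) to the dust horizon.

900 − 85 = 815 annual layers lie beyond the dust horizon toward the ice surface.
Excluding 12 false annual layers: 815 − 12 = 803.
Counting back 803 years from 2020 CE places the dust horizon in 2020 − 803 = 1217 CE.

1217 CE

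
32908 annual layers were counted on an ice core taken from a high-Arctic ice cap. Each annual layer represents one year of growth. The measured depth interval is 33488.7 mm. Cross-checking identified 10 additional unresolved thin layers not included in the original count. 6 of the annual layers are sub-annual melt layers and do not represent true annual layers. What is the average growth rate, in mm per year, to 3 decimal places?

Adjusted count: 32908 − 6 + 10 = 32912 annual layers.
Mean rate = 33488.7 mm / 32912 years ≈ 1.018 mm per year.

1.018 mm per year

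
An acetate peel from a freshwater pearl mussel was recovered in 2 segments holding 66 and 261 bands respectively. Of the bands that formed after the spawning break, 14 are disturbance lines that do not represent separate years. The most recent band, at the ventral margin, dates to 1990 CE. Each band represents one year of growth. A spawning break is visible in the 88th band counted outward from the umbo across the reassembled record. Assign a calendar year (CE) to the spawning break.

Total bands = 66 + 261 = 327.
327 − 88 = 239 bands lie beyond the spawning break toward the ventral margin.
Removing the 14 false bands leaves 239 − 14 = 225 true bands beyond the spawning break.
The band at the ventral margin is 1990 CE, so the spawning break dates to 1990 − 225 = 1765 CE.

1765 CE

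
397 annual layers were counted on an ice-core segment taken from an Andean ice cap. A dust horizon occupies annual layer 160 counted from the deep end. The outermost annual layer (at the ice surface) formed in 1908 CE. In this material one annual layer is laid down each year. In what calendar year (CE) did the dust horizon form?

1671 CE

397 − 160 = 237 annual layers lie beyond the dust horizon toward the ice surface.
1908 − 237 = 1671 CE.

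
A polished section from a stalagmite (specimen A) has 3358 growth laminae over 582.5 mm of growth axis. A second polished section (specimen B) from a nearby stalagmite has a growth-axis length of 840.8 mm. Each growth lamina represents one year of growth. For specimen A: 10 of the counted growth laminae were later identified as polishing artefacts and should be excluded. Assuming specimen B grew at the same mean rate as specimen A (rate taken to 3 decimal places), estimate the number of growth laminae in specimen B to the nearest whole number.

Specimen A: correcting the raw count gives 3358 − 10 = 3348 true growth laminae.
A: Extension rate ≈ 582.5 / 3348 = 0.174 mm per year.
For B, 840.8 / 0.174 = 4832.18 years ≈ 4832 growth laminae.

4832 growth laminae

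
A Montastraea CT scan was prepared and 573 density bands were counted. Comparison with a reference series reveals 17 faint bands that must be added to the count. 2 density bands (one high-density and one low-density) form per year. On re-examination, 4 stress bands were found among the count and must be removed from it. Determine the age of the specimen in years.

293 years

Adjusted count: 573 − 4 + 17 = 586 density bands.
586 density bands at 2 per year is 586 / 2 = 293 years.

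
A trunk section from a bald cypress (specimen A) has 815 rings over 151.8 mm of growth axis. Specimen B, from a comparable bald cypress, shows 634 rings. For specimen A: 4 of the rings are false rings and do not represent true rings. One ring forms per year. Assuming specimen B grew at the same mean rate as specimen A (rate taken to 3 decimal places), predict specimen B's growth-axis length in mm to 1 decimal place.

Specimen A: correcting the raw count gives 815 − 4 = 811 true rings.
A: Extension rate ≈ 151.8 / 811 = 0.187 mm/year.
Length of B = 0.187 × 634 = 118.6 mm.

118.6 mm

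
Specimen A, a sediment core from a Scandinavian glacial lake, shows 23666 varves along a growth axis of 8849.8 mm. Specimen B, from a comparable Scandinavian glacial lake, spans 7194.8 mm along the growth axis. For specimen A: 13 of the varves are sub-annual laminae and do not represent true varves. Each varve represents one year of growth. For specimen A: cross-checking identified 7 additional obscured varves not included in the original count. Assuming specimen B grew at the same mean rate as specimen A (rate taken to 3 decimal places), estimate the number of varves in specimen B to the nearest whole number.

Specimen A: true varve count = 23666 − 13 + 7 = 23660.
A: Extension rate ≈ 8849.8 / 23660 = 0.374 mm per year.
For B, 7194.8 / 0.374 = 19237.43 years ≈ 19237 varves.

19237 varves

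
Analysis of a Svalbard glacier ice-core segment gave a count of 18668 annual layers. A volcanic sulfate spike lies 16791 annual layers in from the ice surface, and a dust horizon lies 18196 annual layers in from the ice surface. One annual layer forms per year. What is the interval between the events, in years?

Separation: 18196 − 16791 = 1405 annual layers.
One annual layer per year makes the interval 1405 years.

1405 yr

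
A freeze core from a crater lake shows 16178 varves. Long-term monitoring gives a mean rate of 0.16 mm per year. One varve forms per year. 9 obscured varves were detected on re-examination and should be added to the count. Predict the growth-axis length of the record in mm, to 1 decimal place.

Adjusted count: 16178 + 9 = 16187 varves.
Predicted length = 0.16 mm/year × 16187 years = 2589.9 mm.

2589.9 mm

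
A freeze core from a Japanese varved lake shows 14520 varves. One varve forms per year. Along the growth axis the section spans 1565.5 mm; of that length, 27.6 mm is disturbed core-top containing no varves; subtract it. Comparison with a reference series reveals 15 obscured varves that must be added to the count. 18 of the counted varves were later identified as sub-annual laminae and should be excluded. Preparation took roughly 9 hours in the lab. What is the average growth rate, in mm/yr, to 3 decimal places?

After corrections the count is 14520 − 18 + 15 = 14517 varves.
The growth record spans 1565.5 − 27.6 = 1537.9 mm.
1537.9 mm over 14517 years gives 1537.9 / 14517 ≈ 0.106 mm/yr.

0.106 mm/yr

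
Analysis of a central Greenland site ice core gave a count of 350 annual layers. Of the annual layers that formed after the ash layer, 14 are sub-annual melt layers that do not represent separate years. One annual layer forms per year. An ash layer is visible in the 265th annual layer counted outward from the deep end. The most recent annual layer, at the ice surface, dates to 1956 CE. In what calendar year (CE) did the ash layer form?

Between annual layer 265 and the ice surface there are 350 − 265 = 85 annual layers.
85 − 14 false = 71 true annual layers after the ash layer.
1956 − 71 = 1885 CE.

1885 CE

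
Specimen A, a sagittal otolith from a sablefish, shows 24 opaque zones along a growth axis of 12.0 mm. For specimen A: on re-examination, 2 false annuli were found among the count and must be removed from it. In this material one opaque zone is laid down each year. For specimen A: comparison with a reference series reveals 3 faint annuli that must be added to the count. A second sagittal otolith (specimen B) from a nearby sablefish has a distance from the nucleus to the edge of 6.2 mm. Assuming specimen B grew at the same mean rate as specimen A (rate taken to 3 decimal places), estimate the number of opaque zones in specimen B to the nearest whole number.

13 opaque zones

Specimen A: adjusted count: 24 − 2 + 3 = 25 opaque zones.
A: Extension rate ≈ 12.0 / 25 = 0.480 mm/year.
B spans 6.2 / 0.480 = 12.92 years ≈ 13 opaque zones.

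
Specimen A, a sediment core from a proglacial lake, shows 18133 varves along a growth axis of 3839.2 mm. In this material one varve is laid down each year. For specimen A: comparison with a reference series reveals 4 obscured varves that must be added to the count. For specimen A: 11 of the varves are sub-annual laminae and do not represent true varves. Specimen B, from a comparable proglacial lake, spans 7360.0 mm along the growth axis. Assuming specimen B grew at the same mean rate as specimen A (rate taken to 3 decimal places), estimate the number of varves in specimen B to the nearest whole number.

Specimen A: adjusted count: 18133 − 11 + 4 = 18126 varves.
A: Extension rate ≈ 3839.2 / 18126 = 0.212 mm per year.
Specimen B: 7360.0 mm / 0.212 mm per year = 34716.98 years ≈ 34717 varves.

34717 varves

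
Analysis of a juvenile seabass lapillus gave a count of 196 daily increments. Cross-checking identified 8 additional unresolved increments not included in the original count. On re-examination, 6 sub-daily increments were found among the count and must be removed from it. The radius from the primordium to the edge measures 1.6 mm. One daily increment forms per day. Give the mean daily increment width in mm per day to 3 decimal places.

0.008 mm per day

Adjusted count: 196 − 6 + 8 = 198 daily increments.
1.6 mm over 198 days gives 1.6 / 198 ≈ 0.008 mm per day.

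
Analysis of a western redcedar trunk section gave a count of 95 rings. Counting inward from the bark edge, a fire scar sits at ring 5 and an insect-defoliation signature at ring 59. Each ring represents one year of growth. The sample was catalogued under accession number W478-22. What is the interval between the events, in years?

59 − 5 = 54 rings lie between the two events.
One ring per year makes the interval 54 years.

54 years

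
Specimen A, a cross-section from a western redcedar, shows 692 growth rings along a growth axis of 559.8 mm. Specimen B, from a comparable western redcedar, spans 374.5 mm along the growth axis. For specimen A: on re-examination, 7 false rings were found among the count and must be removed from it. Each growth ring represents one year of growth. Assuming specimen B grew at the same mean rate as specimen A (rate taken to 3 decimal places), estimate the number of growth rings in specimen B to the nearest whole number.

458 growth rings

Specimen A: correcting the raw count gives 692 − 7 = 685 true growth rings.
A: 559.8 mm over 685 years gives 559.8 / 685 ≈ 0.817 mm/yr.
B spans 374.5 / 0.817 = 458.38 years ≈ 458 growth rings.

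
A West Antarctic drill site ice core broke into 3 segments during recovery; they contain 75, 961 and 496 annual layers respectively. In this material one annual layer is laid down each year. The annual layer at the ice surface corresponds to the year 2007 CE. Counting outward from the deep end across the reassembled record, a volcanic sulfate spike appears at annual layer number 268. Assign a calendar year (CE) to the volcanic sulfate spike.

743 CE

Total annual layers = 75 + 961 + 496 = 1532.
1532 − 268 = 1264 annual layers lie beyond the volcanic sulfate spike toward the ice surface.
Counting back 1264 years from 2007 CE places the volcanic sulfate spike in 2007 − 1264 = 743 CE.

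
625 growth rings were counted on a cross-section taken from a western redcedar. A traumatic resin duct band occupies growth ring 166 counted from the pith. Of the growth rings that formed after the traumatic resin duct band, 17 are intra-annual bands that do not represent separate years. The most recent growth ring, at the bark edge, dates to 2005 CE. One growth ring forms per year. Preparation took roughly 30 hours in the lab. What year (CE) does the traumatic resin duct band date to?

1563 CE

Between growth ring 166 and the bark edge there are 625 − 166 = 459 growth rings.
Excluding 17 false growth rings: 459 − 17 = 442.
Counting back 442 years from 2005 CE places the traumatic resin duct band in 2005 − 442 = 1563 CE.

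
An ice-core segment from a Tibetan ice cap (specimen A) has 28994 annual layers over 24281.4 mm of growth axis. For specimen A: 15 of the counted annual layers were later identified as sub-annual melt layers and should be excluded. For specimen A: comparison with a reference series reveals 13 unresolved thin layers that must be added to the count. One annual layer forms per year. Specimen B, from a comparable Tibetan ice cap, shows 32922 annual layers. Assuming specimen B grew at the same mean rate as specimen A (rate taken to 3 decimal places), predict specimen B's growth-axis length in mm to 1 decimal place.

27588.6 mm

Specimen A: after corrections the count is 28994 − 15 + 13 = 28992 annual layers.
A: Mean rate = 24281.4 mm / 28992 years ≈ 0.838 mm per year.
For B, 0.838 mm/year × 32922 years = 27588.6 mm.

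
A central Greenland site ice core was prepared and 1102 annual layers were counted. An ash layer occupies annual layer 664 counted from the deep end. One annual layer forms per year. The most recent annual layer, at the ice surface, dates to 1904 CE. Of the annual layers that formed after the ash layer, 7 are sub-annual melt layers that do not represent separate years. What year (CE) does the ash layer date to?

1473 CE

The ash layer sits at annual layer 664 from the deep end, so 1102 − 664 = 438 annual layers formed after it.
Removing the 7 false annual layers leaves 438 − 7 = 431 true annual layers beyond the ash layer.
1904 − 431 = 1473 CE.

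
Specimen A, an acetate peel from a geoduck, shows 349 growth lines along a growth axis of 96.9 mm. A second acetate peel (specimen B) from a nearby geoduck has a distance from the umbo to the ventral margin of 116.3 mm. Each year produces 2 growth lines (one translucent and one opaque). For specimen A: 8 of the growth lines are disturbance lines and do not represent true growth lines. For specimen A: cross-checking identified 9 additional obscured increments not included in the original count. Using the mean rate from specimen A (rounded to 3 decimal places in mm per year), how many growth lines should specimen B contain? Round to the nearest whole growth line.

420 growth lines

Specimen A: adjusted count: 349 − 8 + 9 = 350 growth lines.
Specimen A: 350 growth lines at 2 per year is 350 / 2 = 175 years.
A: Extension rate ≈ 96.9 / 175 = 0.554 mm/yr.
Specimen B: 116.3 mm / 0.554 mm per year = 209.93 years; at 2 growth lines per year that is 209.93 × 2 ≈ 420 growth lines.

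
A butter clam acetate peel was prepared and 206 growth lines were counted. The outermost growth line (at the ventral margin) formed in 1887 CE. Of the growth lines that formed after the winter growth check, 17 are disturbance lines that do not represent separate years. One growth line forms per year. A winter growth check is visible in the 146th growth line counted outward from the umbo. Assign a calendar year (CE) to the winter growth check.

1844 CE

The winter growth check sits at growth line 146 from the umbo, so 206 − 146 = 60 growth lines formed after it.
60 − 17 false = 43 true growth lines after the winter growth check.
Counting back 43 years from 1887 CE places the winter growth check in 1887 − 43 = 1844 CE.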